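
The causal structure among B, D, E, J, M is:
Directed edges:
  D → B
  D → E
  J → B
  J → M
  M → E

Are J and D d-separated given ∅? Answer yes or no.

Bayes-Ball from J | ∅ reaches {B,E,M}.
D ∉ reach(J|∅) ⇒ J ⊥ D | ∅.

Yes — J ⊥ D | ∅.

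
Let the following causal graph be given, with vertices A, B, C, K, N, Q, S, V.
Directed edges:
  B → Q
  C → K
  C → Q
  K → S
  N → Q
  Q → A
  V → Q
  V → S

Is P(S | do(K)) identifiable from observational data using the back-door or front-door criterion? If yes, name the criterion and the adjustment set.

desc(K)\{K}={S}; candidates ⊆ {A,B,C,N,Q,V}.
∅: K⊥S given ∅ in G with K→· removed — back-door holds.
P(S|do(K)) = P(S|K) — no adjustment needed.

P(S|do(K)): backdoor, adjust for ∅.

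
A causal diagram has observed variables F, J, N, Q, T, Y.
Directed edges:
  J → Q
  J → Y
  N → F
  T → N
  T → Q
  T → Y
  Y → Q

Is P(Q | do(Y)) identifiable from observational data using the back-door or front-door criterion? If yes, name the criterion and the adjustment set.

desc(Y)\{Y}={Q}; candidates ⊆ {F,J,N,T}.
size 0: {}; under {} Y still reaches {F,J,N,Q,T} ∋ Q.
size 1: {F}, {J}, {N} …(+1); under {F} Y still reaches {J,N,Q,T} ∋ Q.
{J,T}: Y⊥Q given {J,T} in G with Y→· removed — back-door holds.
P(Q|do(Y)) = Σ_{J,T} P(Q|Y,J,T)·P(J,T).

P(Q|do(Y)): backdoor, adjust for {J, T}.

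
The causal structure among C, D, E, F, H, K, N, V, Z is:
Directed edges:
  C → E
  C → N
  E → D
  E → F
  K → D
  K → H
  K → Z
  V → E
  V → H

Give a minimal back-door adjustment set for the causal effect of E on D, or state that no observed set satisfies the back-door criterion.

desc(E)\{E}={D,F}; candidates ⊆ {C,H,K,N,V,Z}.
∅: E⊥D given ∅ in G with E→· removed — back-door holds.

E→D: minimal back-door set ∅.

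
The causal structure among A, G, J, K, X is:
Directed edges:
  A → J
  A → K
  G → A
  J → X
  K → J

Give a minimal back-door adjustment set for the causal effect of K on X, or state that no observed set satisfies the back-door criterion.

desc(K)\{K}={J,X}; candidates ⊆ {A,G}.
size 0: {}; under {} K still reaches {A,G,J,X} ∋ X.
{A}: K⊥X given {A} in G with K→· removed — back-door holds.

K→X: minimal back-door set {A}.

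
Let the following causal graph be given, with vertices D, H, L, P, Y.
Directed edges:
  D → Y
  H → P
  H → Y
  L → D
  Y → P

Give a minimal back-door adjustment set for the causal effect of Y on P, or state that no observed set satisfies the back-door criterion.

Y→P: minimal back-door set {H}.

desc(Y)\{Y}={P}; candidates ⊆ {D,H,L}.
size 0: {}; under {} Y still reaches {D,H,L,P} ∋ P.
{H}: Y⊥P given {H} in G with Y→· removed — back-door holds.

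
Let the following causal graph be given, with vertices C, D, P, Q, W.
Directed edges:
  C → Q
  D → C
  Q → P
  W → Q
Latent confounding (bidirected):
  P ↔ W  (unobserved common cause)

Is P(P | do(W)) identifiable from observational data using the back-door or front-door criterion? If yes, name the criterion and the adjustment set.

desc(W)\{W}={P,Q}; candidates ⊆ {C,D}.
W↔P: latent back-door arc(s) into W.
size 0: {}; under {} W still reaches {P} ∋ P.
size 1: {C}, {D}; under {C} W still reaches {P} ∋ P.
size 2: {C,D}; under {C,D} W still reaches {P} ∋ P.
W↔P cannot be blocked by any observed set — no back-door set.
{Q}: (i) intercepts every directed W→P path; (ii) no back-door W→{Q}; (iii) {W} blocks every back-door {Q}→P. Front-door holds.
P(P|do(W)) = Σ_{Q} P(Q|W) Σ_{W'} P(P|Q,W')P(W').

P(P|do(W)): frontdoor, adjust for {Q}.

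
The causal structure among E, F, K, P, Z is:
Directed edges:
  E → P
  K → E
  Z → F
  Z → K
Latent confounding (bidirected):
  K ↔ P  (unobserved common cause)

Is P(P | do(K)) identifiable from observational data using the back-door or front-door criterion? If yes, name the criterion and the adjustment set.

desc(K)\{K}={E,P}; candidates ⊆ {F,Z}.
K↔P: latent back-door arc(s) into K.
size 0: {}; under {} K still reaches {F,P,Z} ∋ P.
size 1: {F}, {Z}; under {F} K still reaches {P,Z} ∋ P.
size 2: {F,Z}; under {F,Z} K still reaches {P} ∋ P.
K↔P cannot be blocked by any observed set — no back-door set.
{E}: (i) intercepts every directed K→P path; (ii) no back-door K→{E}; (iii) {K} blocks every back-door {E}→P. Front-door holds.
P(P|do(K)) = Σ_{E} P(E|K) Σ_{K'} P(P|E,K')P(K').

P(P|do(K)): frontdoor, adjust for {E}.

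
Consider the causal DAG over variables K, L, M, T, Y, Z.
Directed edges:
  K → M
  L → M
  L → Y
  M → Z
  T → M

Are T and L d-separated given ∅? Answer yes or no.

Bayes-Ball from T | ∅ reaches {M,Z}.
L ∉ reach(T|∅) ⇒ T ⊥ L | ∅.

Yes — T ⊥ L | ∅.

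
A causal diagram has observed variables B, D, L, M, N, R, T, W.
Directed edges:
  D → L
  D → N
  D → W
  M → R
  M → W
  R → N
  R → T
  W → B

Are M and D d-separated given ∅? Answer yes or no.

Yes — M ⊥ D | ∅.

Bayes-Ball from M | ∅ reaches {B,N,R,T,W}.
D ∉ reach(M|∅) ⇒ M ⊥ D | ∅.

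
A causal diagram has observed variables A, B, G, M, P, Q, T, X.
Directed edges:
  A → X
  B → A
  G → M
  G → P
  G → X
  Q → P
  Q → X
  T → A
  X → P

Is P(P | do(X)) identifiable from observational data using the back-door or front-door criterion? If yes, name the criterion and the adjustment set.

P(P|do(X)): backdoor, adjust for {G, Q}.

desc(X)\{X}={P}; candidates ⊆ {A,B,G,M,Q,T}.
size 0: {}; under {} X still reaches {A,B,G,M,P,Q,T} ∋ P.
size 1: {A}, {B}, {G} …(+3); under {A} X still reaches {G,M,P,Q} ∋ P.
{G,Q}: X⊥P given {G,Q} in G with X→· removed — back-door holds.
P(P|do(X)) = Σ_{G,Q} P(P|X,G,Q)·P(G,Q).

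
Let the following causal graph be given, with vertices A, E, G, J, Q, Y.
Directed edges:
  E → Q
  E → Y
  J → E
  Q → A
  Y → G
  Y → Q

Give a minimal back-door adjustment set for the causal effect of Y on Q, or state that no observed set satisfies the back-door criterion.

Y→Q: minimal back-door set {E}.

desc(Y)\{Y}={A,G,Q}; candidates ⊆ {E,J}.
size 0: {}; under {} Y still reaches {A,E,J,Q} ∋ Q.
{E}: Y⊥Q given {E} in G with Y→· removed — back-door holds.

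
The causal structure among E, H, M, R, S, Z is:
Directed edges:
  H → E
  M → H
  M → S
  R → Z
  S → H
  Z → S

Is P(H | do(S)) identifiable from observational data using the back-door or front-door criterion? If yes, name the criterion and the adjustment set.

desc(S)\{S}={E,H}; candidates ⊆ {M,R,Z}.
size 0: {}; under {} S still reaches {E,H,M,R,Z} ∋ H.
{M}: S⊥H given {M} in G with S→· removed — back-door holds.
P(H|do(S)) = Σ_{M} P(H|S,M)·P(M).

P(H|do(S)): backdoor, adjust for {M}.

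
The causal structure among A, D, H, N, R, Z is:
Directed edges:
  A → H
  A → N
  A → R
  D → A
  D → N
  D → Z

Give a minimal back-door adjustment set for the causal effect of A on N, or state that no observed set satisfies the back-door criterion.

desc(A)\{A}={H,N,R}; candidates ⊆ {D,Z}.
size 0: {}; under {} A still reaches {D,N,Z} ∋ N.
{D}: A⊥N given {D} in G with A→· removed — back-door holds.

A→N: minimal back-door set {D}.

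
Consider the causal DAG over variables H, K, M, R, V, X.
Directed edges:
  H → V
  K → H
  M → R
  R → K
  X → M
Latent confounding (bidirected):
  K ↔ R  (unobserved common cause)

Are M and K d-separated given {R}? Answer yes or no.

No — M and K are d-connected given {R}.

Bayes-Ball from M | {R} reaches {H,K,V,X}.
K ∈ reach(M|{R}) ⇒ M ⊥̸ K | {R}.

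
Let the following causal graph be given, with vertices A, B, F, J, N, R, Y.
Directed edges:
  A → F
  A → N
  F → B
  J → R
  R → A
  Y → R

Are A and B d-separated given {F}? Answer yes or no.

Yes — A ⊥ B | {F}.

Bayes-Ball from A | {F} reaches {J,N,R,Y}.
B ∉ reach(A|{F}) ⇒ A ⊥ B | {F}.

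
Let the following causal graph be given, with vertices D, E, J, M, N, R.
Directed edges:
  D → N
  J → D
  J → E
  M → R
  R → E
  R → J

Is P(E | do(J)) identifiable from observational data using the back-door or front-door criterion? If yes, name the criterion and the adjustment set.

desc(J)\{J}={D,E,N}; candidates ⊆ {M,R}.
size 0: {}; under {} J still reaches {E,M,R} ∋ E.
{R}: J⊥E given {R} in G with J→· removed — back-door holds.
P(E|do(J)) = Σ_{R} P(E|J,R)·P(R).

P(E|do(J)): backdoor, adjust for {R}.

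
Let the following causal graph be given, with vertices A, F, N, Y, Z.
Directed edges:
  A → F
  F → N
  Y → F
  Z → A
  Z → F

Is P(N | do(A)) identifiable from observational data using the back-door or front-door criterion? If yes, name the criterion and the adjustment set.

P(N|do(A)): backdoor, adjust for {Z}.

desc(A)\{A}={F,N}; candidates ⊆ {Y,Z}.
size 0: {}; under {} A still reaches {F,N,Z} ∋ N.
{Z}: A⊥N given {Z} in G with A→· removed — back-door holds.
P(N|do(A)) = Σ_{Z} P(N|A,Z)·P(Z).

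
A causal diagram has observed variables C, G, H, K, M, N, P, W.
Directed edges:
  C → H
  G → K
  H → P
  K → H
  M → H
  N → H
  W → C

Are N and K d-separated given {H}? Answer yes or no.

No — N and K are d-connected given {H}.

Bayes-Ball from N | {H} reaches {C,G,K,M,W}.
K ∈ reach(N|{H}) ⇒ N ⊥̸ K | {H}.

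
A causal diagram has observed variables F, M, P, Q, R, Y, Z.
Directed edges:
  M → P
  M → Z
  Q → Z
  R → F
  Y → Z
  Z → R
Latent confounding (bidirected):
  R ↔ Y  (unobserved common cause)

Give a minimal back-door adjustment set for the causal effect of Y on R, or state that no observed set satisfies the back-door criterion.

Y→R: no observed back-door set.

desc(Y)\{Y}={F,R,Z}; candidates ⊆ {M,P,Q}.
Y↔R: latent back-door arc(s) into Y.
size 0: {}; under {} Y still reaches {F,R} ∋ R.
size 1: {M}, {P}, {Q}; under {M} Y still reaches {F,R} ∋ R.
size 2: {M,P}, {M,Q}, {P,Q}; under {M,P} Y still reaches {F,R} ∋ R.
Y↔R cannot be blocked by any observed set — no back-door set.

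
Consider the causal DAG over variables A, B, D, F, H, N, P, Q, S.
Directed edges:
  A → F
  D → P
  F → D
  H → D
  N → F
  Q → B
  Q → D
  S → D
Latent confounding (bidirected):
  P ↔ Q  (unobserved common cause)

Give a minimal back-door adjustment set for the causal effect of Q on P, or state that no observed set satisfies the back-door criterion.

desc(Q)\{Q}={B,D,P}; candidates ⊆ {A,F,H,N,S}.
Q↔P: latent back-door arc(s) into Q.
size 0: {}; under {} Q still reaches {P} ∋ P.
size 1: {A}, {F}, {H} …(+2); under {A} Q still reaches {P} ∋ P.
size 2: {A,F}, {A,H}, {A,N} …(+7); under {A,F} Q still reaches {P} ∋ P.
Q↔P cannot be blocked by any observed set — no back-door set.

Q→P: no observed back-door set.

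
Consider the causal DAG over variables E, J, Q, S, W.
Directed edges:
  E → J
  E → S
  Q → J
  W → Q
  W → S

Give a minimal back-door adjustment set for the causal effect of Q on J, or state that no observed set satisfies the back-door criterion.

desc(Q)\{Q}={J}; candidates ⊆ {E,S,W}.
∅: Q⊥J given ∅ in G with Q→· removed — back-door holds.

Q→J: minimal back-door set ∅.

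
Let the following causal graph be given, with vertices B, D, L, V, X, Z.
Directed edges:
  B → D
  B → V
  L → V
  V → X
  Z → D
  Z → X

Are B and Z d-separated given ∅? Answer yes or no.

Bayes-Ball from B | ∅ reaches {D,V,X}.
Z ∉ reach(B|∅) ⇒ B ⊥ Z | ∅.

Yes — B ⊥ Z | ∅.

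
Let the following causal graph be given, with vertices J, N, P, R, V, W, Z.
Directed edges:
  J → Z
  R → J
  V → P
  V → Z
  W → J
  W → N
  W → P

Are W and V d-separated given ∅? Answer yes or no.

Yes — W ⊥ V | ∅.

Bayes-Ball from W | ∅ reaches {J,N,P,Z}.
V ∉ reach(W|∅) ⇒ W ⊥ V | ∅.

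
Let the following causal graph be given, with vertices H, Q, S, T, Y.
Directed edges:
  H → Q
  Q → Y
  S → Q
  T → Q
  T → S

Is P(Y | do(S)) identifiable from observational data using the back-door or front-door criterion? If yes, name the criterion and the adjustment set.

desc(S)\{S}={Q,Y}; candidates ⊆ {H,T}.
size 0: {}; under {} S still reaches {Q,T,Y} ∋ Y.
{T}: S⊥Y given {T} in G with S→· removed — back-door holds.
P(Y|do(S)) = Σ_{T} P(Y|S,T)·P(T).

P(Y|do(S)): backdoor, adjust for {T}.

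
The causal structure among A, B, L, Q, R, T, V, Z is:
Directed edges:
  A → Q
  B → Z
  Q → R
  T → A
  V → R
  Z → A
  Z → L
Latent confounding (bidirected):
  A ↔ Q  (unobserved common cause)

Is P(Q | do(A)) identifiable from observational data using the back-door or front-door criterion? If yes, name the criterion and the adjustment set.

P(Q|do(A)): not identifiable (no BD/FD set).

desc(A)\{A}={Q,R}; candidates ⊆ {B,L,T,V,Z}.
A↔Q: latent back-door arc(s) into A.
size 0: {}; under {} A still reaches {B,L,Q,R,T,Z} ∋ Q.
size 1: {B}, {L}, {T} …(+2); under {B} A still reaches {L,Q,R,T,Z} ∋ Q.
size 2: {B,L}, {B,T}, {B,V} …(+7); under {B,L} A still reaches {Q,R,T,Z} ∋ Q.
A↔Q cannot be blocked by any observed set — no back-door set.
No mediator lies on a directed A→…→Q path.
Neither criterion identifies P(Q|do(A)) in this graph.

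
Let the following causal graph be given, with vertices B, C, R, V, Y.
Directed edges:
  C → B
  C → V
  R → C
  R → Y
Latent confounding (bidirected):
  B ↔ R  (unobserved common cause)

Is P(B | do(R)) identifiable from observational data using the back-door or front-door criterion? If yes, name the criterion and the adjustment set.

desc(R)\{R}={B,C,V,Y}; candidates ⊆ {—}.
R↔B: latent back-door arc(s) into R.
size 0: {}; under {} R still reaches {B} ∋ B.
R↔B cannot be blocked by any observed set — no back-door set.
{C}: (i) intercepts every directed R→B path; (ii) no back-door R→{C}; (iii) {R} blocks every back-door {C}→B. Front-door holds.
P(B|do(R)) = Σ_{C} P(C|R) Σ_{R'} P(B|C,R')P(R').

P(B|do(R)): frontdoor, adjust for {C}.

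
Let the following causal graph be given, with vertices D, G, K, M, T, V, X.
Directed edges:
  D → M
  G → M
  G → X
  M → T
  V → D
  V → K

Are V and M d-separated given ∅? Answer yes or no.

Bayes-Ball from V | ∅ reaches {D,K,M,T}.
M ∈ reach(V|∅) ⇒ V ⊥̸ M | ∅.

No — V and M are d-connected given ∅.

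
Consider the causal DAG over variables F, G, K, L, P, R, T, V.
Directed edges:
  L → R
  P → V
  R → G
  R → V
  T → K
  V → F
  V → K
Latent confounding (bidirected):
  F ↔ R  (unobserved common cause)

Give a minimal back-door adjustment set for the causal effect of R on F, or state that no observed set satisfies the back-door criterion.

desc(R)\{R}={F,G,K,V}; candidates ⊆ {L,P,T}.
R↔F: latent back-door arc(s) into R.
size 0: {}; under {} R still reaches {F,L} ∋ F.
size 1: {L}, {P}, {T}; under {L} R still reaches {F} ∋ F.
size 2: {L,P}, {L,T}, {P,T}; under {L,P} R still reaches {F} ∋ F.
R↔F cannot be blocked by any observed set — no back-door set.

R→F: no observed back-door set.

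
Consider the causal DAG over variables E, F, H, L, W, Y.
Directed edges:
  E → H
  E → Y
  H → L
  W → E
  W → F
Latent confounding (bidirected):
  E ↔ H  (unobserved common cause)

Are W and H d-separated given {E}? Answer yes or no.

No — W and H are d-connected given {E}.

Bayes-Ball from W | {E} reaches {F,H,L}.
H ∈ reach(W|{E}) ⇒ W ⊥̸ H | {E}.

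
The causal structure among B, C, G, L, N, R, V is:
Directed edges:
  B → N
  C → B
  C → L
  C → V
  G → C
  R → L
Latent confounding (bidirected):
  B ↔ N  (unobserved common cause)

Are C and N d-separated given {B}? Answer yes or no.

No — C and N are d-connected given {B}.

Bayes-Ball from C | {B} reaches {G,L,N,V}.
N ∈ reach(C|{B}) ⇒ C ⊥̸ N | {B}.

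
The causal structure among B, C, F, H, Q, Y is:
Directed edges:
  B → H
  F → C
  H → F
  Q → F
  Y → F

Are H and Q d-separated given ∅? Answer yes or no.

Yes — H ⊥ Q | ∅.

Bayes-Ball from H | ∅ reaches {B,C,F}.
Q ∉ reach(H|∅) ⇒ H ⊥ Q | ∅.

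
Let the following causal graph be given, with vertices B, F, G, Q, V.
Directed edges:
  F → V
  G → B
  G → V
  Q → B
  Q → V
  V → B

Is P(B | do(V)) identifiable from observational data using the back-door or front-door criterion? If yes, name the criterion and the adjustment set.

P(B|do(V)): backdoor, adjust for {G, Q}.

desc(V)\{V}={B}; candidates ⊆ {F,G,Q}.
size 0: {}; under {} V still reaches {B,F,G,Q} ∋ B.
size 1: {F}, {G}, {Q}; under {F} V still reaches {B,G,Q} ∋ B.
{G,Q}: V⊥B given {G,Q} in G with V→· removed — back-door holds.
P(B|do(V)) = Σ_{G,Q} P(B|V,G,Q)·P(G,Q).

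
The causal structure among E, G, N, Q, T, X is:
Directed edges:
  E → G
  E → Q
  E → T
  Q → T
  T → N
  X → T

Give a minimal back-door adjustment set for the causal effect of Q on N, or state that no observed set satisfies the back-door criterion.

desc(Q)\{Q}={N,T}; candidates ⊆ {E,G,X}.
size 0: {}; under {} Q still reaches {E,G,N,T} ∋ N.
{E}: Q⊥N given {E} in G with Q→· removed — back-door holds.

Q→N: minimal back-door set {E}.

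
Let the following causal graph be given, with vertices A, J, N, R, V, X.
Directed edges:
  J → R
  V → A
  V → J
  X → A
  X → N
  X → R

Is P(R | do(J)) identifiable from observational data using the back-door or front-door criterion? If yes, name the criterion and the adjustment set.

desc(J)\{J}={R}; candidates ⊆ {A,N,V,X}.
∅: J⊥R given ∅ in G with J→· removed — back-door holds.
P(R|do(J)) = P(R|J) — no adjustment needed.

P(R|do(J)): backdoor, adjust for ∅.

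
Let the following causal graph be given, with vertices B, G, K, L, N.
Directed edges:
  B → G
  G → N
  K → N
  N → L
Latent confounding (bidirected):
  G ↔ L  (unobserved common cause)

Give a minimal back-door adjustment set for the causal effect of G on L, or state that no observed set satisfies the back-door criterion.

G→L: no observed back-door set.

desc(G)\{G}={L,N}; candidates ⊆ {B,K}.
G↔L: latent back-door arc(s) into G.
size 0: {}; under {} G still reaches {B,L} ∋ L.
size 1: {B}, {K}; under {B} G still reaches {L} ∋ L.
size 2: {B,K}; under {B,K} G still reaches {L} ∋ L.
G↔L cannot be blocked by any observed set — no back-door set.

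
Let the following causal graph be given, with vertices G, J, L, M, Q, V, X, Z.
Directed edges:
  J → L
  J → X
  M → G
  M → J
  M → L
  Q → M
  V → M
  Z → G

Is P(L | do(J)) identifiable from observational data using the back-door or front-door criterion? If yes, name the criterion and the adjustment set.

P(L|do(J)): backdoor, adjust for {M}.

desc(J)\{J}={L,X}; candidates ⊆ {G,M,Q,V,Z}.
size 0: {}; under {} J still reaches {G,L,M,Q,V} ∋ L.
{M}: J⊥L given {M} in G with J→· removed — back-door holds.
P(L|do(J)) = Σ_{M} P(L|J,M)·P(M).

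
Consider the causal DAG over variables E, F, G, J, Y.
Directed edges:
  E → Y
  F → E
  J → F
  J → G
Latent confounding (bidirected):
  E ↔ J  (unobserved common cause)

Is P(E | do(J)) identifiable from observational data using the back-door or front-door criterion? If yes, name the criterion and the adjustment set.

P(E|do(J)): frontdoor, adjust for {F}.

desc(J)\{J}={E,F,G,Y}; candidates ⊆ {—}.
J↔E: latent back-door arc(s) into J.
size 0: {}; under {} J still reaches {E,Y} ∋ E.
J↔E cannot be blocked by any observed set — no back-door set.
{F}: (i) intercepts every directed J→E path; (ii) no back-door J→{F}; (iii) {J} blocks every back-door {F}→E. Front-door holds.
P(E|do(J)) = Σ_{F} P(F|J) Σ_{J'} P(E|F,J')P(J').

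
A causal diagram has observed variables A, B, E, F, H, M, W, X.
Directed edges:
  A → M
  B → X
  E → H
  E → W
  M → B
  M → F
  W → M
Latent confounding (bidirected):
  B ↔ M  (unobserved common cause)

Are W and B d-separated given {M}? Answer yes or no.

Bayes-Ball from W | {M} reaches {A,B,E,H,X}.
B ∈ reach(W|{M}) ⇒ W ⊥̸ B | {M}.

No — W and B are d-connected given {M}.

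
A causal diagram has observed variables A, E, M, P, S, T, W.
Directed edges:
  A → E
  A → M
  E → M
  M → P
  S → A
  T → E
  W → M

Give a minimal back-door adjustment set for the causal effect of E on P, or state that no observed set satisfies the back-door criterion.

desc(E)\{E}={M,P}; candidates ⊆ {A,S,T,W}.
size 0: {}; under {} E still reaches {A,M,P,S,T} ∋ P.
{A}: E⊥P given {A} in G with E→· removed — back-door holds.

E→P: minimal back-door set {A}.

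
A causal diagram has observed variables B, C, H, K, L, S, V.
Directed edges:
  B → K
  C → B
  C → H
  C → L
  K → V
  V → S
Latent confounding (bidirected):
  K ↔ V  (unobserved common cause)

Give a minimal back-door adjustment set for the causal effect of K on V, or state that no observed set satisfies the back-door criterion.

K→V: no observed back-door set.

desc(K)\{K}={S,V}; candidates ⊆ {B,C,H,L}.
K↔V: latent back-door arc(s) into K.
size 0: {}; under {} K still reaches {B,C,H,L,S,V} ∋ V.
size 1: {B}, {C}, {H} …(+1); under {B} K still reaches {S,V} ∋ V.
size 2: {B,C}, {B,H}, {B,L} …(+3); under {B,C} K still reaches {S,V} ∋ V.
K↔V cannot be blocked by any observed set — no back-door set.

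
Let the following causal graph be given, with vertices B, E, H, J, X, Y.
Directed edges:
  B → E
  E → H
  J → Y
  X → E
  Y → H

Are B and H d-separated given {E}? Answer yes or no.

Bayes-Ball from B | {E} reaches {X}.
H ∉ reach(B|{E}) ⇒ B ⊥ H | {E}.

Yes — B ⊥ H | {E}.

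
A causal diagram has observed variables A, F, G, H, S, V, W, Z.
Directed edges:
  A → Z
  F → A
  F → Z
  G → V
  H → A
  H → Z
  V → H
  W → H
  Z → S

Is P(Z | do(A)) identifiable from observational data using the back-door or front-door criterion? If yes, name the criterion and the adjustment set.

desc(A)\{A}={S,Z}; candidates ⊆ {F,G,H,V,W}.
size 0: {}; under {} A still reaches {F,G,H,S,V,W,Z} ∋ Z.
size 1: {F}, {G}, {H} …(+2); under {F} A still reaches {G,H,S,V,W,Z} ∋ Z.
{F,H}: A⊥Z given {F,H} in G with A→· removed — back-door holds.
P(Z|do(A)) = Σ_{F,H} P(Z|A,F,H)·P(F,H).

P(Z|do(A)): backdoor, adjust for {F, H}.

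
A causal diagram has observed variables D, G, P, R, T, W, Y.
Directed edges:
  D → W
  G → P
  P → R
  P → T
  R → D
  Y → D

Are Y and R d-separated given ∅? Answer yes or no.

Bayes-Ball from Y | ∅ reaches {D,W}.
R ∉ reach(Y|∅) ⇒ Y ⊥ R | ∅.

Yes — Y ⊥ R | ∅.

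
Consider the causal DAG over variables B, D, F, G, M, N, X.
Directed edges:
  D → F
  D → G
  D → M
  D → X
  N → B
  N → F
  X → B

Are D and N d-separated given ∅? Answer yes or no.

Yes — D ⊥ N | ∅.

Bayes-Ball from D | ∅ reaches {B,F,G,M,X}.
N ∉ reach(D|∅) ⇒ D ⊥ N | ∅.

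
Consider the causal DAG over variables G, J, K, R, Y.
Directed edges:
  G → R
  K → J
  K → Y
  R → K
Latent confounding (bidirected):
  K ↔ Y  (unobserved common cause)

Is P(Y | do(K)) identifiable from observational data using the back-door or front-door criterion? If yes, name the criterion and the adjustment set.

desc(K)\{K}={J,Y}; candidates ⊆ {G,R}.
K↔Y: latent back-door arc(s) into K.
size 0: {}; under {} K still reaches {G,R,Y} ∋ Y.
size 1: {G}, {R}; under {G} K still reaches {R,Y} ∋ Y.
size 2: {G,R}; under {G,R} K still reaches {Y} ∋ Y.
K↔Y cannot be blocked by any observed set — no back-door set.
No mediator lies on a directed K→…→Y path.
Neither criterion identifies P(Y|do(K)) in this graph.

P(Y|do(K)): not identifiable (no BD/FD set).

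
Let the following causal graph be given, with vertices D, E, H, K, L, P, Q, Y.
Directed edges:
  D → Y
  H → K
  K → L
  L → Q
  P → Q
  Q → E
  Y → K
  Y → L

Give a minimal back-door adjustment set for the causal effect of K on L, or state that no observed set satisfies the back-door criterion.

K→L: minimal back-door set {Y}.

desc(K)\{K}={E,L,Q}; candidates ⊆ {D,H,P,Y}.
size 0: {}; under {} K still reaches {D,E,H,L,Q,Y} ∋ L.
{Y}: K⊥L given {Y} in G with K→· removed — back-door holds.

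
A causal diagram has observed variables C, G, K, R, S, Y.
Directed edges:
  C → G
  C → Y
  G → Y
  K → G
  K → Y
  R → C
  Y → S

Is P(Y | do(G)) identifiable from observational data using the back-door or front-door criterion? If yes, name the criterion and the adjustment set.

P(Y|do(G)): backdoor, adjust for {C, K}.

desc(G)\{G}={S,Y}; candidates ⊆ {C,K,R}.
size 0: {}; under {} G still reaches {C,K,R,S,Y} ∋ Y.
size 1: {C}, {K}, {R}; under {C} G still reaches {K,S,Y} ∋ Y.
{C,K}: G⊥Y given {C,K} in G with G→· removed — back-door holds.
P(Y|do(G)) = Σ_{C,K} P(Y|G,C,K)·P(C,K).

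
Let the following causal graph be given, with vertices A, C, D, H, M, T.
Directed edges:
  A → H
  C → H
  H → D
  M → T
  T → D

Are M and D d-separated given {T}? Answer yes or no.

Bayes-Ball from M | {T} reaches ∅.
D ∉ reach(M|{T}) ⇒ M ⊥ D | {T}.

Yes — M ⊥ D | {T}.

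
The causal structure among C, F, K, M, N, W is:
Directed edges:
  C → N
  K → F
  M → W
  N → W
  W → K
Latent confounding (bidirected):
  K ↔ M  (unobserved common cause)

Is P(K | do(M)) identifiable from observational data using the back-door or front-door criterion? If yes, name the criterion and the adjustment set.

P(K|do(M)): frontdoor, adjust for {W}.

desc(M)\{M}={F,K,W}; candidates ⊆ {C,N}.
M↔K: latent back-door arc(s) into M.
size 0: {}; under {} M still reaches {F,K} ∋ K.
size 1: {C}, {N}; under {C} M still reaches {F,K} ∋ K.
size 2: {C,N}; under {C,N} M still reaches {F,K} ∋ K.
M↔K cannot be blocked by any observed set — no back-door set.
{W}: (i) intercepts every directed M→K path; (ii) no back-door M→{W}; (iii) {M} blocks every back-door {W}→K. Front-door holds.
P(K|do(M)) = Σ_{W} P(W|M) Σ_{M'} P(K|W,M')P(M').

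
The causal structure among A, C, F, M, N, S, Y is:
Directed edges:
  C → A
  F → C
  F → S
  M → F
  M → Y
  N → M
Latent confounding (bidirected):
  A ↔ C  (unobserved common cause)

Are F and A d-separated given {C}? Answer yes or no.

Bayes-Ball from F | {C} reaches {A,M,N,S,Y}.
A ∈ reach(F|{C}) ⇒ F ⊥̸ A | {C}.

No — F and A are d-connected given {C}.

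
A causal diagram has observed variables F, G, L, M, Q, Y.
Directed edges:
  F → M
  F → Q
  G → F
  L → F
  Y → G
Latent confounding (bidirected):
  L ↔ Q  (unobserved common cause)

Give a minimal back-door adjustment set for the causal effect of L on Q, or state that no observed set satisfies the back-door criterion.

L→Q: no observed back-door set.

desc(L)\{L}={F,M,Q}; candidates ⊆ {G,Y}.
L↔Q: latent back-door arc(s) into L.
size 0: {}; under {} L still reaches {Q} ∋ Q.
size 1: {G}, {Y}; under {G} L still reaches {Q} ∋ Q.
size 2: {G,Y}; under {G,Y} L still reaches {Q} ∋ Q.
L↔Q cannot be blocked by any observed set — no back-door set.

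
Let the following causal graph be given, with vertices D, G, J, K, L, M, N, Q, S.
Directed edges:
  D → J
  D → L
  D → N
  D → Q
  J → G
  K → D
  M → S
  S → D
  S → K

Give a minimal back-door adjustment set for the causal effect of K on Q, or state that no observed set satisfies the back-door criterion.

desc(K)\{K}={D,G,J,L,N,Q}; candidates ⊆ {M,S}.
size 0: {}; under {} K still reaches {D,G,J,L,M,N,Q,S} ∋ Q.
{S}: K⊥Q given {S} in G with K→· removed — back-door holds.

K→Q: minimal back-door set {S}.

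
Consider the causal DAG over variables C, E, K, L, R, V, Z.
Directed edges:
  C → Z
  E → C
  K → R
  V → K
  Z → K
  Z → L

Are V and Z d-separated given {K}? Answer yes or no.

No — V and Z are d-connected given {K}.

Bayes-Ball from V | {K} reaches {C,E,L,Z}.
Z ∈ reach(V|{K}) ⇒ V ⊥̸ Z | {K}.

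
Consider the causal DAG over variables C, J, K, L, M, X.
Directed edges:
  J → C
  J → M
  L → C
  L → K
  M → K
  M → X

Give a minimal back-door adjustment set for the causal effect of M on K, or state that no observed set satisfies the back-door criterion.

desc(M)\{M}={K,X}; candidates ⊆ {C,J,L}.
∅: M⊥K given ∅ in G with M→· removed — back-door holds.

M→K: minimal back-door set ∅.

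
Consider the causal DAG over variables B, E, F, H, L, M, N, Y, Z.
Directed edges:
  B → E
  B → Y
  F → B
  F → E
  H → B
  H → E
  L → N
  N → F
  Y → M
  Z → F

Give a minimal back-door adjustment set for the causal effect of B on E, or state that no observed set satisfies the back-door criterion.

desc(B)\{B}={E,M,Y}; candidates ⊆ {F,H,L,N,Z}.
size 0: {}; under {} B still reaches {E,F,H,L,N,Z} ∋ E.
size 1: {F}, {H}, {L} …(+2); under {F} B still reaches {E,H} ∋ E.
{F,H}: B⊥E given {F,H} in G with B→· removed — back-door holds.

B→E: minimal back-door set {F, H}.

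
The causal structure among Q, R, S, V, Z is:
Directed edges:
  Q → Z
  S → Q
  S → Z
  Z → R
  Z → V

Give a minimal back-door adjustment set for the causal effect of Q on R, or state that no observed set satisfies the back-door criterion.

Q→R: minimal back-door set {S}.

desc(Q)\{Q}={R,V,Z}; candidates ⊆ {S}.
size 0: {}; under {} Q still reaches {R,S,V,Z} ∋ R.
{S}: Q⊥R given {S} in G with Q→· removed — back-door holds.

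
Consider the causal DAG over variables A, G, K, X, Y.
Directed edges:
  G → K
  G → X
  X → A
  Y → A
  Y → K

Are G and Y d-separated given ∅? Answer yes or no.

Bayes-Ball from G | ∅ reaches {A,K,X}.
Y ∉ reach(G|∅) ⇒ G ⊥ Y | ∅.

Yes — G ⊥ Y | ∅.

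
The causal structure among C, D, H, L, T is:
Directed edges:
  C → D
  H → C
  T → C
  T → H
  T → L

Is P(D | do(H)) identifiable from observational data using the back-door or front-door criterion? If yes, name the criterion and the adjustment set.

desc(H)\{H}={C,D}; candidates ⊆ {L,T}.
size 0: {}; under {} H still reaches {C,D,L,T} ∋ D.
{T}: H⊥D given {T} in G with H→· removed — back-door holds.
P(D|do(H)) = Σ_{T} P(D|H,T)·P(T).

P(D|do(H)): backdoor, adjust for {T}.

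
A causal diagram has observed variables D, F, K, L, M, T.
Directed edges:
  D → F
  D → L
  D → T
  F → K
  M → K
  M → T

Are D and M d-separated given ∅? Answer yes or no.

Yes — D ⊥ M | ∅.

Bayes-Ball from D | ∅ reaches {F,K,L,T}.
M ∉ reach(D|∅) ⇒ D ⊥ M | ∅.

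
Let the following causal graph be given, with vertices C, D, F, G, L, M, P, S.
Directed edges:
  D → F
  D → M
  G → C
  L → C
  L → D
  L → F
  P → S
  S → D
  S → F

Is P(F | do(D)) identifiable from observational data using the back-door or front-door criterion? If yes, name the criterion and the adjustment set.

P(F|do(D)): backdoor, adjust for {L, S}.

desc(D)\{D}={F,M}; candidates ⊆ {C,G,L,P,S}.
size 0: {}; under {} D still reaches {C,F,L,P,S} ∋ F.
size 1: {C}, {G}, {L} …(+2); under {C} D still reaches {F,G,L,P,S} ∋ F.
{L,S}: D⊥F given {L,S} in G with D→· removed — back-door holds.
P(F|do(D)) = Σ_{L,S} P(F|D,L,S)·P(L,S).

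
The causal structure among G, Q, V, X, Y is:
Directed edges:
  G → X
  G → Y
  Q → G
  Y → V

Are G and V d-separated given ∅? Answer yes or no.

No — G and V are d-connected given ∅.

Bayes-Ball from G | ∅ reaches {Q,V,X,Y}.
V ∈ reach(G|∅) ⇒ G ⊥̸ V | ∅.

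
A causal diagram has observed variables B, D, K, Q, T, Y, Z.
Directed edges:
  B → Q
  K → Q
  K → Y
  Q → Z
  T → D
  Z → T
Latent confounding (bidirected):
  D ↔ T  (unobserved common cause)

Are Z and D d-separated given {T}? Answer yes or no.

Bayes-Ball from Z | {T} reaches {B,D,K,Q,Y}.
D ∈ reach(Z|{T}) ⇒ Z ⊥̸ D | {T}.

No — Z and D are d-connected given {T}.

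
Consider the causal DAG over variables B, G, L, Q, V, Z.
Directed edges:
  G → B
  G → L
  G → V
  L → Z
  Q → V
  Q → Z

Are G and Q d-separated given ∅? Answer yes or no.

Bayes-Ball from G | ∅ reaches {B,L,V,Z}.
Q ∉ reach(G|∅) ⇒ G ⊥ Q | ∅.

Yes — G ⊥ Q | ∅.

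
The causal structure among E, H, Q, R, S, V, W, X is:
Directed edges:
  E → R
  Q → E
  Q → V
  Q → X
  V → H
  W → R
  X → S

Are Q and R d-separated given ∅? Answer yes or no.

No — Q and R are d-connected given ∅.

Bayes-Ball from Q | ∅ reaches {E,H,R,S,V,X}.
R ∈ reach(Q|∅) ⇒ Q ⊥̸ R | ∅.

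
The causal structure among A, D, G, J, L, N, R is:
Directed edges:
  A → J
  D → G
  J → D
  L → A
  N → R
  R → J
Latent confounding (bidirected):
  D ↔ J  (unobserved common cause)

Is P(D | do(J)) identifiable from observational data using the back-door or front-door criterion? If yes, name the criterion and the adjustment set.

desc(J)\{J}={D,G}; candidates ⊆ {A,L,N,R}.
J↔D: latent back-door arc(s) into J.
size 0: {}; under {} J still reaches {A,D,G,L,N,R} ∋ D.
size 1: {A}, {L}, {N} …(+1); under {A} J still reaches {D,G,N,R} ∋ D.
size 2: {A,L}, {A,N}, {A,R} …(+3); under {A,L} J still reaches {D,G,N,R} ∋ D.
J↔D cannot be blocked by any observed set — no back-door set.
No mediator lies on a directed J→…→D path.
Neither criterion identifies P(D|do(J)) in this graph.

P(D|do(J)): not identifiable (no BD/FD set).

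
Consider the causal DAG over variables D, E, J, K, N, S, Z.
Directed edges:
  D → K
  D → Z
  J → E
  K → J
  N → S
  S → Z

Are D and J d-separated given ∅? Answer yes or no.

Bayes-Ball from D | ∅ reaches {E,J,K,Z}.
J ∈ reach(D|∅) ⇒ D ⊥̸ J | ∅.

No — D and J are d-connected given ∅.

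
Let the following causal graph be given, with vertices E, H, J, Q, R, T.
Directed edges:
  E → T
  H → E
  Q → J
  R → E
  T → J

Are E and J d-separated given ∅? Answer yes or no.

Bayes-Ball from E | ∅ reaches {H,J,R,T}.
J ∈ reach(E|∅) ⇒ E ⊥̸ J | ∅.

No — E and J are d-connected given ∅.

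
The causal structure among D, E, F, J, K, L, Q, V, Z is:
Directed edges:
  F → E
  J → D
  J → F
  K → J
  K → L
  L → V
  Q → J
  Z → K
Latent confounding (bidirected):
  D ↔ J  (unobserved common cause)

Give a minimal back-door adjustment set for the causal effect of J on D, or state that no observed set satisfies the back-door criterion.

desc(J)\{J}={D,E,F}; candidates ⊆ {K,L,Q,V,Z}.
J↔D: latent back-door arc(s) into J.
size 0: {}; under {} J still reaches {D,K,L,Q,V,Z} ∋ D.
size 1: {K}, {L}, {Q} …(+2); under {K} J still reaches {D,Q} ∋ D.
size 2: {K,L}, {K,Q}, {K,V} …(+7); under {K,L} J still reaches {D,Q} ∋ D.
J↔D cannot be blocked by any observed set — no back-door set.

J→D: no observed back-door set.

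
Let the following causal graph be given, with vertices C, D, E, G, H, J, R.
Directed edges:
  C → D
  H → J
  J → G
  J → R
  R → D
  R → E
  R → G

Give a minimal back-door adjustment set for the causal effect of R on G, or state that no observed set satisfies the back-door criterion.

R→G: minimal back-door set {J}.

desc(R)\{R}={D,E,G}; candidates ⊆ {C,H,J}.
size 0: {}; under {} R still reaches {G,H,J} ∋ G.
{J}: R⊥G given {J} in G with R→· removed — back-door holds.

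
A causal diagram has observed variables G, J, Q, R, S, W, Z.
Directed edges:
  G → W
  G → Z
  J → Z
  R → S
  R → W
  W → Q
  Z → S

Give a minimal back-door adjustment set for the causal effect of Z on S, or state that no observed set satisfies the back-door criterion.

desc(Z)\{Z}={S}; candidates ⊆ {G,J,Q,R,W}.
∅: Z⊥S given ∅ in G with Z→· removed — back-door holds.

Z→S: minimal back-door set ∅.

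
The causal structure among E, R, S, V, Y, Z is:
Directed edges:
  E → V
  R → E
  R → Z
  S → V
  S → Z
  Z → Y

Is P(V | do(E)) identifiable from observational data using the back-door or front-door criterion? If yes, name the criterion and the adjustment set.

desc(E)\{E}={V}; candidates ⊆ {R,S,Y,Z}.
∅: E⊥V given ∅ in G with E→· removed — back-door holds.
P(V|do(E)) = P(V|E) — no adjustment needed.

P(V|do(E)): backdoor, adjust for ∅.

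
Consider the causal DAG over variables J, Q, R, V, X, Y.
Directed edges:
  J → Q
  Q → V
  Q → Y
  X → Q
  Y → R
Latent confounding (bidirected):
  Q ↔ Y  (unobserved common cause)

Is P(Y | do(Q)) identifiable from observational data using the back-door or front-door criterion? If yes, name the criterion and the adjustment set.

P(Y|do(Q)): not identifiable (no BD/FD set).

desc(Q)\{Q}={R,V,Y}; candidates ⊆ {J,X}.
Q↔Y: latent back-door arc(s) into Q.
size 0: {}; under {} Q still reaches {J,R,X,Y} ∋ Y.
size 1: {J}, {X}; under {J} Q still reaches {R,X,Y} ∋ Y.
size 2: {J,X}; under {J,X} Q still reaches {R,Y} ∋ Y.
Q↔Y cannot be blocked by any observed set — no back-door set.
No mediator lies on a directed Q→…→Y path.
Neither criterion identifies P(Y|do(Q)) in this graph.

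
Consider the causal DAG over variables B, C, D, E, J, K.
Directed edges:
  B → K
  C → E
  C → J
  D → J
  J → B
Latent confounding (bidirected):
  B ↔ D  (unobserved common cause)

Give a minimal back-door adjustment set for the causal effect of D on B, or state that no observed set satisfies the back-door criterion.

desc(D)\{D}={B,J,K}; candidates ⊆ {C,E}.
D↔B: latent back-door arc(s) into D.
size 0: {}; under {} D still reaches {B,K} ∋ B.
size 1: {C}, {E}; under {C} D still reaches {B,K} ∋ B.
size 2: {C,E}; under {C,E} D still reaches {B,K} ∋ B.
D↔B cannot be blocked by any observed set — no back-door set.

D→B: no observed back-door set.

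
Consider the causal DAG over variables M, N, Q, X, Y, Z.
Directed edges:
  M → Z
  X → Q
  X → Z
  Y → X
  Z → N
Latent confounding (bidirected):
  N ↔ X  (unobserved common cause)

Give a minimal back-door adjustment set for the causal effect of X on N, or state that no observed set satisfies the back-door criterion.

desc(X)\{X}={N,Q,Z}; candidates ⊆ {M,Y}.
X↔N: latent back-door arc(s) into X.
size 0: {}; under {} X still reaches {N,Y} ∋ N.
size 1: {M}, {Y}; under {M} X still reaches {N,Y} ∋ N.
size 2: {M,Y}; under {M,Y} X still reaches {N} ∋ N.
X↔N cannot be blocked by any observed set — no back-door set.

X→N: no observed back-door set.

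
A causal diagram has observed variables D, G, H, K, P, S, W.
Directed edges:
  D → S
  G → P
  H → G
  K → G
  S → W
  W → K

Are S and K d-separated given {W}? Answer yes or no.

Yes — S ⊥ K | {W}.

Bayes-Ball from S | {W} reaches {D}.
K ∉ reach(S|{W}) ⇒ S ⊥ K | {W}.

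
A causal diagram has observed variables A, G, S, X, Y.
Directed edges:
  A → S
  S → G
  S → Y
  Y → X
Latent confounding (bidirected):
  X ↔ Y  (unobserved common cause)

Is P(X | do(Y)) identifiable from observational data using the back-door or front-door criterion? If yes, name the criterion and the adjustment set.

desc(Y)\{Y}={X}; candidates ⊆ {A,G,S}.
Y↔X: latent back-door arc(s) into Y.
size 0: {}; under {} Y still reaches {A,G,S,X} ∋ X.
size 1: {A}, {G}, {S}; under {A} Y still reaches {G,S,X} ∋ X.
size 2: {A,G}, {A,S}, {G,S}; under {A,G} Y still reaches {S,X} ∋ X.
Y↔X cannot be blocked by any observed set — no back-door set.
No mediator lies on a directed Y→…→X path.
Neither criterion identifies P(X|do(Y)) in this graph.

P(X|do(Y)): not identifiable (no BD/FD set).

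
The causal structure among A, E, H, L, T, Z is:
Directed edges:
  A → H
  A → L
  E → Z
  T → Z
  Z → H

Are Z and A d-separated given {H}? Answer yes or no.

Bayes-Ball from Z | {H} reaches {A,E,L,T}.
A ∈ reach(Z|{H}) ⇒ Z ⊥̸ A | {H}.

No — Z and A are d-connected given {H}.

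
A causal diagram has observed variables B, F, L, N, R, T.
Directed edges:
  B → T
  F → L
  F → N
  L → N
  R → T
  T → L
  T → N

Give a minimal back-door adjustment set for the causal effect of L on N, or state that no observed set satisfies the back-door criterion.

L→N: minimal back-door set {F, T}.

desc(L)\{L}={N}; candidates ⊆ {B,F,R,T}.
size 0: {}; under {} L still reaches {B,F,N,R,T} ∋ N.
size 1: {B}, {F}, {R} …(+1); under {B} L still reaches {F,N,R,T} ∋ N.
{F,T}: L⊥N given {F,T} in G with L→· removed — back-door holds.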